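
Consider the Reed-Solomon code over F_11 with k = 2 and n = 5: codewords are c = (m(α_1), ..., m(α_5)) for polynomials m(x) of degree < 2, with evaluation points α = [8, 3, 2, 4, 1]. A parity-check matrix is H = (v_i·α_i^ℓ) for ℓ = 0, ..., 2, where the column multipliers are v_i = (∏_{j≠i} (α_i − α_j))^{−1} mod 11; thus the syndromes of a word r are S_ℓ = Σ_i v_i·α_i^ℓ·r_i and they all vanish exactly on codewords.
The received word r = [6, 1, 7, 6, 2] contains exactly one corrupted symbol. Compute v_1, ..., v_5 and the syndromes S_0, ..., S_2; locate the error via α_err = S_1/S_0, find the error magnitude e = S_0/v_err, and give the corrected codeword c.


S = (6, 4, 10), error at position 1, error magnitude e = 2, c = [4, 1, 7, 6, 2].

Step 1: column multipliers v_i = (∏_{j≠i}(α_i − α_j))^{−1} mod 11.
  i = 1 (α = 8): (8−3)(8−2)(8−4)(8−1) = 5·6·4·7 = 840 ≡ 4, so v_1 = 4^{−1} = 3 (mod 11).
  i = 2 (α = 3): (3−8)(3−2)(3−4)(3−1) = (−5)·1·(−1)·2 = 10 ≡ 10, so v_2 = 10^{−1} = 10 (mod 11).
  i = 3 (α = 2): (2−8)(2−3)(2−4)(2−1) = (−6)·(−1)·(−2)·1 = −12 ≡ 10, so v_3 = 10^{−1} = 10 (mod 11).
  i = 4 (α = 4): (4−8)(4−3)(4−2)(4−1) = (−4)·1·2·3 = −24 ≡ 9, so v_4 = 9^{−1} = 5 (mod 11).
  i = 5 (α = 1): (1−8)(1−3)(1−2)(1−4) = (−7)·(−2)·(−1)·(−3) = 42 ≡ 9, so v_5 = 9^{−1} = 5 (mod 11).
  v = [3, 10, 10, 5, 5].
Step 2: syndromes of r = [6, 1, 7, 6, 2] (all sums mod 11).
  S_0 = Σ v_i r_i = 3·6 + 10·1 + 10·7 + 5·6 + 5·2 = 138 ≡ 6.
  S_1 = Σ v_i α_i r_i = 3·8·6 + 10·3·1 + 10·2·7 + 5·4·6 + 5·1·2 = 444 ≡ 4.
  α_i^2 mod 11 = [9, 9, 4, 5, 1].
  S_2 = Σ v_i α_i^2 r_i = 3·9·6 + 10·9·1 + 10·4·7 + 5·5·6 + 5·1·2 = 692 ≡ 10.
  S = (6, 4, 10) ≠ 0, so r is not a codeword (an error is present).
Step 3: locate the error. For a single error e at position i, S_ℓ = v_i·e·α_i^ℓ, so α_err = S_1/S_0.
  S_0^{−1} = 6^{−1} = 2 (mod 11), so α_err = 4·2 = 8 ≡ 8 = α_1. Error position i = 1.
  Consistency check: S_2/S_1 = 10·3 = 30 ≡ 8 = α_err ✓ (single-error assumption holds).
Step 4: error magnitude e = S_0/v_1 = S_0·∏_{j≠1}(α_1 − α_j) = 6·4 = 24 ≡ 2 (mod 11).
Step 5: correct position 1: c_1 = r_1 − e = 6 − 2 ≡ 4 (mod 11). Hence c = [4, 1, 7, 6, 2].
  Check: interpolating c through the α_i gives m(x) = 8 + 5·x (degree < 2) with m(α_i) = c_i for every i, so c is indeed a codeword.


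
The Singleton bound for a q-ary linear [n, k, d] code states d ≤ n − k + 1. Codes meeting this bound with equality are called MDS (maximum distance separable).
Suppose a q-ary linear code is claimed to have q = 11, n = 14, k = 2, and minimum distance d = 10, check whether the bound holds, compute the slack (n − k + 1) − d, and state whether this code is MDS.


Singleton RHS = n − k + 1 = 13, slack = 3, bound satisfied, not MDS.

Singleton bound: d ≤ n − k + 1.
Here n = 14, k = 2, so n − k + 1 = 13.
Given d = 10, check d ≤ 13: YES.
Slack = (n − k + 1) − d = 3.
The code is NOT MDS (slack = 3 > 0).
Description: the claimed parameters are [14, 2, 10]_11; such a code would be non-MDS.


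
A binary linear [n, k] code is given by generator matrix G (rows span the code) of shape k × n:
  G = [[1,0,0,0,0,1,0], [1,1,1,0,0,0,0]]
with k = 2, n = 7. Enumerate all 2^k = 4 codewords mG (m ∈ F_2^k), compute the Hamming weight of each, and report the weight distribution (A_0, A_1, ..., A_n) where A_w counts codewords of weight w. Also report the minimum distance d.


Weight distribution: A_0 = 1, A_2 = 1, A_3 = 2. Minimum distance d = 2.

Enumerate all 2^2 = 4 messages m ∈ F_2^2.
For each, compute codeword c = mG in F_2^7, then tally its weight.
  m = 00 → c = 0000000, weight = 0.
  m = 10 → c = 1000010, weight = 2.
  m = 01 → c = 1110000, weight = 3.
  m = 11 → c = 0110010, weight = 3.
Tally weights:
  weight 0: 1 codewords.
  weight 2: 1 codewords.
  weight 3: 2 codewords.
Minimum distance d = smallest w > 0 with A_w > 0 = 2.
Sanity: Σ A_w = 4 = 2^2 = 4 ✓.


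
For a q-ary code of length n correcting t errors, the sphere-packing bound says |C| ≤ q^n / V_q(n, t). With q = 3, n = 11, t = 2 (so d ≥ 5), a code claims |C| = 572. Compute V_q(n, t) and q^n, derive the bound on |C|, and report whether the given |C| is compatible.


V_q(n, t) = 243, q^n = 177147, Hamming bound = 729, |C| = 572 ≤ bound (satisfied).

Step 1: Compute V_q(n, t) = Σ_{j=0}^2 C(n, j) (q−1)^j.
  j = 0: C(11,0)·(2)^0 = 1·1 = 1.
  j = 1: C(11,1)·(2)^1 = 11·2 = 22.
  j = 2: C(11,2)·(2)^2 = 55·4 = 220.
  V_q(n, t) = 1 + 22 + 220 = 243.
Step 2: q^n = 3^11 = 177147.
Step 3: Hamming bound ⌊q^n / V_q(n,t)⌋ = ⌊177147/243⌋ = 729.
Step 4: Compare |C| = 572 to 729: satisfied.
The claimed |C| lies below the Hamming bound.


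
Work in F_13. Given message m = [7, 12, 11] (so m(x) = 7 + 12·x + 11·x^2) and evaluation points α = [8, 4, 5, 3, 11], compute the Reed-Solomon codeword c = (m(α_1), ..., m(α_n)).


c = [1, 10, 4, 12, 1]

Message polynomial: m(x) = 7 + 12·x + 11·x^2 (mod 13).
For each evaluation point α_i, compute m(α_i) mod 13:
  α_1 = 8: Horner steps 11 → 9 → 1, so m(8) = 1.
  α_2 = 4: Horner steps 11 → 4 → 10, so m(4) = 10.
  α_3 = 5: Horner steps 11 → 2 → 4, so m(5) = 4.
  α_4 = 3: Horner steps 11 → 6 → 12, so m(3) = 12.
  α_5 = 11: Horner steps 11 → 3 → 1, so m(11) = 1.
Codeword c = [1, 10, 4, 12, 1] ∈ F_13^5.


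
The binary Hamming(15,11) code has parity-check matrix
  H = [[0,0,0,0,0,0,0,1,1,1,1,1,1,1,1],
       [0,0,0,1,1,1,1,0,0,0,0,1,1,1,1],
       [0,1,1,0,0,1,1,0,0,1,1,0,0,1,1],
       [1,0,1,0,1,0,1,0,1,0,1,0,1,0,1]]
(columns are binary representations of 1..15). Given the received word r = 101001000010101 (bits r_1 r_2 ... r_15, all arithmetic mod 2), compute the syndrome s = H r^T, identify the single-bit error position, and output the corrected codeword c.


s = (1, 1, 0, 1)^T, error position = 13, corrected codeword c = 101001000010001

Compute s = H r^T mod 2 one row at a time:
  s_1 = 0 + 0 + 0 + 1 + 0 + 1 + 0 + 1 = 3 ≡ 1 (mod 2).
  s_2 = 0 + 0 + 1 + 0 + 0 + 1 + 0 + 1 = 3 ≡ 1 (mod 2).
  s_3 = 0 + 1 + 1 + 0 + 0 + 1 + 0 + 1 = 4 ≡ 0 (mod 2).
  s_4 = 1 + 1 + 0 + 0 + 0 + 1 + 1 + 1 = 5 ≡ 1 (mod 2).
s = (1, 1, 0, 1)^T — this equals column 13 of H (binary 1101), so error is at position 13.
Correct: flip bit 13 of r = 101001000010101 to get c = 101001000010001.


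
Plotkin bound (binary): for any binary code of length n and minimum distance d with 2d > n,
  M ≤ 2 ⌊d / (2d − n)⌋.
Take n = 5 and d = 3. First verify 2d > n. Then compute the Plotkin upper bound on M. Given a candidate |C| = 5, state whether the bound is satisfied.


Plotkin bound M ≤ 6; given |C| = 5 ≤ bound (satisfied).

Check applicability: 2d = 6, n = 5.
2d − n = 1 > 0, so Plotkin applies.
Compute d/(2d−n) = 3/1 ≈ 3.0000.
⌊d/(2d−n)⌋ = 3.
Plotkin bound: M ≤ 2·3 = 6.
Given |C| = 5, check: satisfied.
This |C| is below the Plotkin bound.


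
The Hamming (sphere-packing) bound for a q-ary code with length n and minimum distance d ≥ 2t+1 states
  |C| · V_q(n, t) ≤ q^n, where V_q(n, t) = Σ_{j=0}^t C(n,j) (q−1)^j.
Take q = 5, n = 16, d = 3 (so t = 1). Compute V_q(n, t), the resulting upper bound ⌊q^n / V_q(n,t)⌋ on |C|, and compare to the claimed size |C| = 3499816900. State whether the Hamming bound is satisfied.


V_q(n, t) = 65, q^n = 152587890625, Hamming bound = 2347506009, |C| = 3499816900 > bound (violated).

Step 1: Compute V_q(n, t) = Σ_{j=0}^1 C(n, j) (q−1)^j.
  j = 0: C(16,0)·(4)^0 = 1·1 = 1.
  j = 1: C(16,1)·(4)^1 = 16·4 = 64.
  V_q(n, t) = 1 + 64 = 65.
Step 2: q^n = 5^16 = 152587890625.
Step 3: Hamming bound ⌊q^n / V_q(n,t)⌋ = ⌊152587890625/65⌋ = 2347506009.
Step 4: Compare |C| = 3499816900 to 2347506009: violated.
The claimed |C| lies above the Hamming bound, so no 5-ary code of length 16 with d ≥ 3 can have 3499816900 codewords.


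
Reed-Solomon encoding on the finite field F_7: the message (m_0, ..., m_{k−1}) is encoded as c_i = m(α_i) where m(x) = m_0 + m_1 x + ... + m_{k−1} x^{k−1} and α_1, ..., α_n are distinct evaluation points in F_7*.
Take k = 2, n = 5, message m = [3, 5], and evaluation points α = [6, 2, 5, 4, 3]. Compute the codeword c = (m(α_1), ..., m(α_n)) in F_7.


c = [5, 6, 0, 2, 4]

Message polynomial: m(x) = 3 + 5·x (mod 7).
For each evaluation point α_i, compute m(α_i) mod 7:
  α_1 = 6: Horner steps 5 → 5, so m(6) = 5.
  α_2 = 2: Horner steps 5 → 6, so m(2) = 6.
  α_3 = 5: Horner steps 5 → 0, so m(5) = 0.
  α_4 = 4: Horner steps 5 → 2, so m(4) = 2.
  α_5 = 3: Horner steps 5 → 4, so m(3) = 4.
Codeword c = [5, 6, 0, 2, 4] ∈ F_7^5.


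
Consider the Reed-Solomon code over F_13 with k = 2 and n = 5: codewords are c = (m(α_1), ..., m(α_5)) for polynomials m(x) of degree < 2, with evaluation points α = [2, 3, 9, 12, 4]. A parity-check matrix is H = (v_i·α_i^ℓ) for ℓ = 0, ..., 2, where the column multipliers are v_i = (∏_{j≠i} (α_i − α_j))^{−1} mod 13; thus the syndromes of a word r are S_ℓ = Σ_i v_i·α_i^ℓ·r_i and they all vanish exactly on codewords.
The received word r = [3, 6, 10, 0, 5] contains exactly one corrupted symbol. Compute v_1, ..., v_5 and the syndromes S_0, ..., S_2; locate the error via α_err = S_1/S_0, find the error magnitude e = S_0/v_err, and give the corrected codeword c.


S = (12, 10, 4), error at position 2, error magnitude e = 2, c = [3, 4, 10, 0, 5].

Step 1: column multipliers v_i = (∏_{j≠i}(α_i − α_j))^{−1} mod 13.
  i = 1 (α = 2): (2−3)(2−9)(2−12)(2−4) = (−1)·(−7)·(−10)·(−2) = 140 ≡ 10, so v_1 = 10^{−1} = 4 (mod 13).
  i = 2 (α = 3): (3−2)(3−9)(3−12)(3−4) = 1·(−6)·(−9)·(−1) = −54 ≡ 11, so v_2 = 11^{−1} = 6 (mod 13).
  i = 3 (α = 9): (9−2)(9−3)(9−12)(9−4) = 7·6·(−3)·5 = −630 ≡ 7, so v_3 = 7^{−1} = 2 (mod 13).
  i = 4 (α = 12): (12−2)(12−3)(12−9)(12−4) = 10·9·3·8 = 2160 ≡ 2, so v_4 = 2^{−1} = 7 (mod 13).
  i = 5 (α = 4): (4−2)(4−3)(4−9)(4−12) = 2·1·(−5)·(−8) = 80 ≡ 2, so v_5 = 2^{−1} = 7 (mod 13).
  v = [4, 6, 2, 7, 7].
Step 2: syndromes of r = [3, 6, 10, 0, 5] (all sums mod 13).
  S_0 = Σ v_i r_i = 4·3 + 6·6 + 2·10 + 7·0 + 7·5 = 103 ≡ 12.
  S_1 = Σ v_i α_i r_i = 4·2·3 + 6·3·6 + 2·9·10 + 7·12·0 + 7·4·5 = 452 ≡ 10.
  α_i^2 mod 13 = [4, 9, 3, 1, 3].
  S_2 = Σ v_i α_i^2 r_i = 4·4·3 + 6·9·6 + 2·3·10 + 7·1·0 + 7·3·5 = 537 ≡ 4.
  S = (12, 10, 4) ≠ 0, so r is not a codeword (an error is present).
Step 3: locate the error. For a single error e at position i, S_ℓ = v_i·e·α_i^ℓ, so α_err = S_1/S_0.
  S_0^{−1} = 12^{−1} = 12 (mod 13), so α_err = 10·12 = 120 ≡ 3 = α_2. Error position i = 2.
  Consistency check: S_2/S_1 = 4·4 = 16 ≡ 3 = α_err ✓ (single-error assumption holds).
Step 4: error magnitude e = S_0/v_2 = S_0·∏_{j≠2}(α_2 − α_j) = 12·11 = 132 ≡ 2 (mod 13).
Step 5: correct position 2: c_2 = r_2 − e = 6 − 2 ≡ 4 (mod 13). Hence c = [3, 4, 10, 0, 5].
  Check: interpolating c through the α_i gives m(x) = 1 + 1·x (degree < 2) with m(α_i) = c_i for every i, so c is indeed a codeword.


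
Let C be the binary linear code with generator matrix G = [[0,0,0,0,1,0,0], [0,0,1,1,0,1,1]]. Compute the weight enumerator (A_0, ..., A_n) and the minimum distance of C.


Weight distribution: A_0 = 1, A_1 = 1, A_4 = 1, A_5 = 1. Minimum distance d = 1.

Enumerate all 2^2 = 4 messages m ∈ F_2^2.
For each, compute codeword c = mG in F_2^7, then tally its weight.
  m = 00 → c = 0000000, weight = 0.
  m = 10 → c = 0000100, weight = 1.
  m = 01 → c = 0011011, weight = 4.
  m = 11 → c = 0011111, weight = 5.
Tally weights:
  weight 0: 1 codewords.
  weight 1: 1 codewords.
  weight 4: 1 codewords.
  weight 5: 1 codewords.
Minimum distance d = smallest w > 0 with A_w > 0 = 1.
Sanity: Σ A_w = 4 = 2^2 = 4 ✓.


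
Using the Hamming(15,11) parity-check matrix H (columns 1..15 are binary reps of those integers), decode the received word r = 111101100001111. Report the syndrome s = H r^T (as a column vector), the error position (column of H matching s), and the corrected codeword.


s = (0, 1, 0, 1)^T, error position = 5, corrected codeword c = 111111100001111

Compute s = H r^T mod 2 one row at a time:
  s_1 = 0 + 0 + 0 + 0 + 1 + 1 + 1 + 1 = 4 ≡ 0 (mod 2).
  s_2 = 1 + 0 + 1 + 1 + 1 + 1 + 1 + 1 = 7 ≡ 1 (mod 2).
  s_3 = 1 + 1 + 1 + 1 + 0 + 0 + 1 + 1 = 6 ≡ 0 (mod 2).
  s_4 = 1 + 1 + 0 + 1 + 0 + 0 + 1 + 1 = 5 ≡ 1 (mod 2).
s = (0, 1, 0, 1)^T — this equals column 5 of H (binary 0101), so error is at position 5.
Correct: flip bit 5 of r = 111101100001111 to get c = 111111100001111.


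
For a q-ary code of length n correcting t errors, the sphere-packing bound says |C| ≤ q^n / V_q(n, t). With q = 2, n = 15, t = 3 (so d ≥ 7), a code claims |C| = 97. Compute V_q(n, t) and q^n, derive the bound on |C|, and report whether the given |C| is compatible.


V_q(n, t) = 576, q^n = 32768, Hamming bound = 56, |C| = 97 > bound (violated).

Step 1: Compute V_q(n, t) = Σ_{j=0}^3 C(n, j) (q−1)^j.
  j = 0: C(15,0)·(1)^0 = 1·1 = 1.
  j = 1: C(15,1)·(1)^1 = 15·1 = 15.
  j = 2: C(15,2)·(1)^2 = 105·1 = 105.
  j = 3: C(15,3)·(1)^3 = 455·1 = 455.
  V_q(n, t) = 1 + 15 + 105 + 455 = 576.
Step 2: q^n = 2^15 = 32768.
Step 3: Hamming bound ⌊q^n / V_q(n,t)⌋ = ⌊32768/576⌋ = 56.
Step 4: Compare |C| = 97 to 56: violated.
The claimed |C| lies above the Hamming bound, so no 2-ary code of length 15 with d ≥ 7 can have 97 codewords.


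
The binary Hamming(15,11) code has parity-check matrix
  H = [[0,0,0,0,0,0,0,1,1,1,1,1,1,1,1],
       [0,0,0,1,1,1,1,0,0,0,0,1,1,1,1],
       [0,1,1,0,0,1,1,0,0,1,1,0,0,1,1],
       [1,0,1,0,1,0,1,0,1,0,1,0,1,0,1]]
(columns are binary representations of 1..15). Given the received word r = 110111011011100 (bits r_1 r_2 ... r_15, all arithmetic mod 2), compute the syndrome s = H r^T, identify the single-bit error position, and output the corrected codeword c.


s = (1, 1, 1, 1)^T, error position = 15, corrected codeword c = 110111011011101

Compute s = H r^T mod 2 one row at a time:
  s_1 = 1 + 1 + 0 + 1 + 1 + 1 + 0 + 0 = 5 ≡ 1 (mod 2).
  s_2 = 1 + 1 + 1 + 0 + 1 + 1 + 0 + 0 = 5 ≡ 1 (mod 2).
  s_3 = 1 + 0 + 1 + 0 + 0 + 1 + 0 + 0 = 3 ≡ 1 (mod 2).
  s_4 = 1 + 0 + 1 + 0 + 1 + 1 + 1 + 0 = 5 ≡ 1 (mod 2).
s = (1, 1, 1, 1)^T — this equals column 15 of H (binary 1111), so error is at position 15.
Correct: flip bit 15 of r = 110111011011100 to get c = 110111011011101.


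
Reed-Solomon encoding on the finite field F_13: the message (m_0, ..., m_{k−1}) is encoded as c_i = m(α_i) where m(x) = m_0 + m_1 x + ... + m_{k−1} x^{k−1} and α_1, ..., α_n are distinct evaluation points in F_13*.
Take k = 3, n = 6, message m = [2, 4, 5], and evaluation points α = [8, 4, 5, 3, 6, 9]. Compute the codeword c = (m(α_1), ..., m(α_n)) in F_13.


c = [3, 7, 4, 7, 11, 1]

Message polynomial: m(x) = 2 + 4·x + 5·x^2 (mod 13).
For each evaluation point α_i, compute m(α_i) mod 13:
  α_1 = 8: Horner steps 5 → 5 → 3, so m(8) = 3.
  α_2 = 4: Horner steps 5 → 11 → 7, so m(4) = 7.
  α_3 = 5: Horner steps 5 → 3 → 4, so m(5) = 4.
  α_4 = 3: Horner steps 5 → 6 → 7, so m(3) = 7.
  α_5 = 6: Horner steps 5 → 8 → 11, so m(6) = 11.
  α_6 = 9: Horner steps 5 → 10 → 1, so m(9) = 1.
Codeword c = [3, 7, 4, 7, 11, 1] ∈ F_13^6.


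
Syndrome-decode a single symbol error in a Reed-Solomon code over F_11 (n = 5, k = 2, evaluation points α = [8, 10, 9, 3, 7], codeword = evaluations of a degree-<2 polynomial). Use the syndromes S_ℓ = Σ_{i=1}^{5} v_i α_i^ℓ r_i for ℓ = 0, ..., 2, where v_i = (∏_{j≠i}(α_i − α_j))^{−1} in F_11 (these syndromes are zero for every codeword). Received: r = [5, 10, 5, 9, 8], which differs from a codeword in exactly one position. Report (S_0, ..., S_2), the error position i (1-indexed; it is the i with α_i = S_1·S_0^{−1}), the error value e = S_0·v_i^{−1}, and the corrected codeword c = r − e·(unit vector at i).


S = (8, 6, 10), error at position 3, error magnitude e = 3, c = [5, 10, 2, 9, 8].

Step 1: column multipliers v_i = (∏_{j≠i}(α_i − α_j))^{−1} mod 11.
  i = 1 (α = 8): (8−10)(8−9)(8−3)(8−7) = (−2)·(−1)·5·1 = 10 ≡ 10, so v_1 = 10^{−1} = 10 (mod 11).
  i = 2 (α = 10): (10−8)(10−9)(10−3)(10−7) = 2·1·7·3 = 42 ≡ 9, so v_2 = 9^{−1} = 5 (mod 11).
  i = 3 (α = 9): (9−8)(9−10)(9−3)(9−7) = 1·(−1)·6·2 = −12 ≡ 10, so v_3 = 10^{−1} = 10 (mod 11).
  i = 4 (α = 3): (3−8)(3−10)(3−9)(3−7) = (−5)·(−7)·(−6)·(−4) = 840 ≡ 4, so v_4 = 4^{−1} = 3 (mod 11).
  i = 5 (α = 7): (7−8)(7−10)(7−9)(7−3) = (−1)·(−3)·(−2)·4 = −24 ≡ 9, so v_5 = 9^{−1} = 5 (mod 11).
  v = [10, 5, 10, 3, 5].
Step 2: syndromes of r = [5, 10, 5, 9, 8] (all sums mod 11).
  S_0 = Σ v_i r_i = 10·5 + 5·10 + 10·5 + 3·9 + 5·8 = 217 ≡ 8.
  S_1 = Σ v_i α_i r_i = 10·8·5 + 5·10·10 + 10·9·5 + 3·3·9 + 5·7·8 = 1711 ≡ 6.
  α_i^2 mod 11 = [9, 1, 4, 9, 5].
  S_2 = Σ v_i α_i^2 r_i = 10·9·5 + 5·1·10 + 10·4·5 + 3·9·9 + 5·5·8 = 1143 ≡ 10.
  S = (8, 6, 10) ≠ 0, so r is not a codeword (an error is present).
Step 3: locate the error. For a single error e at position i, S_ℓ = v_i·e·α_i^ℓ, so α_err = S_1/S_0.
  S_0^{−1} = 8^{−1} = 7 (mod 11), so α_err = 6·7 = 42 ≡ 9 = α_3. Error position i = 3.
  Consistency check: S_2/S_1 = 10·2 = 20 ≡ 9 = α_err ✓ (single-error assumption holds).
Step 4: error magnitude e = S_0/v_3 = S_0·∏_{j≠3}(α_3 − α_j) = 8·10 = 80 ≡ 3 (mod 11).
Step 5: correct position 3: c_3 = r_3 − e = 5 − 3 ≡ 2 (mod 11). Hence c = [5, 10, 2, 9, 8].
  Check: interpolating c through the α_i gives m(x) = 7 + 8·x (degree < 2) with m(α_i) = c_i for every i, so c is indeed a codeword.


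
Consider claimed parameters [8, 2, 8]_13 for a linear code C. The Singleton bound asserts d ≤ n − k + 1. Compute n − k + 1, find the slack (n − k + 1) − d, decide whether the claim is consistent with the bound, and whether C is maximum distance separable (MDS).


Singleton RHS = n − k + 1 = 7, slack = -1, bound violated (no such code; not MDS).

Singleton bound: d ≤ n − k + 1.
Here n = 8, k = 2, so n − k + 1 = 7.
Given d = 8, check d ≤ 7: NO.
Slack = (n − k + 1) − d = -1.
The slack is negative: d = 8 exceeds n − k + 1 = 7 by 1, so the Singleton bound is violated and no linear [8, 2, 8]_13 code can exist. In particular it is not MDS (MDS requires d = n − k + 1 exactly).
Description: the claimed parameters are [8, 2, 8]_13; such a code would be impossible (violates the Singleton bound).


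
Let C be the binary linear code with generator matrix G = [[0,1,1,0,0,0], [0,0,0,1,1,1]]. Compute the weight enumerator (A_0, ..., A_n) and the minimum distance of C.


Weight distribution: A_0 = 1, A_2 = 1, A_3 = 1, A_5 = 1. Minimum distance d = 2.

Enumerate all 2^2 = 4 messages m ∈ F_2^2.
For each, compute codeword c = mG in F_2^6, then tally its weight.
  m = 00 → c = 000000, weight = 0.
  m = 10 → c = 011000, weight = 2.
  m = 01 → c = 000111, weight = 3.
  m = 11 → c = 011111, weight = 5.
Tally weights:
  weight 0: 1 codewords.
  weight 2: 1 codewords.
  weight 3: 1 codewords.
  weight 5: 1 codewords.
Minimum distance d = smallest w > 0 with A_w > 0 = 2.
Sanity: Σ A_w = 4 = 2^2 = 4 ✓.


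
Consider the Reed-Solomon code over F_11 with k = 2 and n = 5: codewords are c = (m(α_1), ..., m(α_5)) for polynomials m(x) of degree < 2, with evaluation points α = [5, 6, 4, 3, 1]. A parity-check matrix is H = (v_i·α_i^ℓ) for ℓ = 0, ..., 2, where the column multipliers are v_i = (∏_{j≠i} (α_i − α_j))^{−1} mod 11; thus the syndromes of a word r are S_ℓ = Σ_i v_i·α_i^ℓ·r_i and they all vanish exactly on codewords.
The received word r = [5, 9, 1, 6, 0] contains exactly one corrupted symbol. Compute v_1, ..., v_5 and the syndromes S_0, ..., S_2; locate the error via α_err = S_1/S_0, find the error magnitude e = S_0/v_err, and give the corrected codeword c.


S = (2, 6, 7), error at position 4, error magnitude e = 9, c = [5, 9, 1, 8, 0].

Step 1: column multipliers v_i = (∏_{j≠i}(α_i − α_j))^{−1} mod 11.
  i = 1 (α = 5): (5−6)(5−4)(5−3)(5−1) = (−1)·1·2·4 = −8 ≡ 3, so v_1 = 3^{−1} = 4 (mod 11).
  i = 2 (α = 6): (6−5)(6−4)(6−3)(6−1) = 1·2·3·5 = 30 ≡ 8, so v_2 = 8^{−1} = 7 (mod 11).
  i = 3 (α = 4): (4−5)(4−6)(4−3)(4−1) = (−1)·(−2)·1·3 = 6 ≡ 6, so v_3 = 6^{−1} = 2 (mod 11).
  i = 4 (α = 3): (3−5)(3−6)(3−4)(3−1) = (−2)·(−3)·(−1)·2 = −12 ≡ 10, so v_4 = 10^{−1} = 10 (mod 11).
  i = 5 (α = 1): (1−5)(1−6)(1−4)(1−3) = (−4)·(−5)·(−3)·(−2) = 120 ≡ 10, so v_5 = 10^{−1} = 10 (mod 11).
  v = [4, 7, 2, 10, 10].
Step 2: syndromes of r = [5, 9, 1, 6, 0] (all sums mod 11).
  S_0 = Σ v_i r_i = 4·5 + 7·9 + 2·1 + 10·6 + 10·0 = 145 ≡ 2.
  S_1 = Σ v_i α_i r_i = 4·5·5 + 7·6·9 + 2·4·1 + 10·3·6 + 10·1·0 = 666 ≡ 6.
  α_i^2 mod 11 = [3, 3, 5, 9, 1].
  S_2 = Σ v_i α_i^2 r_i = 4·3·5 + 7·3·9 + 2·5·1 + 10·9·6 + 10·1·0 = 799 ≡ 7.
  S = (2, 6, 7) ≠ 0, so r is not a codeword (an error is present).
Step 3: locate the error. For a single error e at position i, S_ℓ = v_i·e·α_i^ℓ, so α_err = S_1/S_0.
  S_0^{−1} = 2^{−1} = 6 (mod 11), so α_err = 6·6 = 36 ≡ 3 = α_4. Error position i = 4.
  Consistency check: S_2/S_1 = 7·2 = 14 ≡ 3 = α_err ✓ (single-error assumption holds).
Step 4: error magnitude e = S_0/v_4 = S_0·∏_{j≠4}(α_4 − α_j) = 2·10 = 20 ≡ 9 (mod 11).
Step 5: correct position 4: c_4 = r_4 − e = 6 − 9 ≡ 8 (mod 11). Hence c = [5, 9, 1, 8, 0].
  Check: interpolating c through the α_i gives m(x) = 7 + 4·x (degree < 2) with m(α_i) = c_i for every i, so c is indeed a codeword.


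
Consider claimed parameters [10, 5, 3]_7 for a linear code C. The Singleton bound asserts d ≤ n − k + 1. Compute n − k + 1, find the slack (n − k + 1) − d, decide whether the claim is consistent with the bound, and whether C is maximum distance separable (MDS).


Singleton RHS = n − k + 1 = 6, slack = 3, bound satisfied, not MDS.

Singleton bound: d ≤ n − k + 1.
Here n = 10, k = 5, so n − k + 1 = 6.
Given d = 3, check d ≤ 6: YES.
Slack = (n − k + 1) − d = 3.
The code is NOT MDS (slack = 3 > 0).
Description: the claimed parameters are [10, 5, 3]_7; such a code would be non-MDS.


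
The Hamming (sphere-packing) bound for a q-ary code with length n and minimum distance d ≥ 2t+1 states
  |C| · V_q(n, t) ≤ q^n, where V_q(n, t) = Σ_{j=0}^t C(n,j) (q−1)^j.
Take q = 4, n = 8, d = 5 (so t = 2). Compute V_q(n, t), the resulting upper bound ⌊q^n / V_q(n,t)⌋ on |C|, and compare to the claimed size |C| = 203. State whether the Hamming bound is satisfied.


V_q(n, t) = 277, q^n = 65536, Hamming bound = 236, |C| = 203 ≤ bound (satisfied).

Step 1: Compute V_q(n, t) = Σ_{j=0}^2 C(n, j) (q−1)^j.
  j = 0: C(8,0)·(3)^0 = 1·1 = 1.
  j = 1: C(8,1)·(3)^1 = 8·3 = 24.
  j = 2: C(8,2)·(3)^2 = 28·9 = 252.
  V_q(n, t) = 1 + 24 + 252 = 277.
Step 2: q^n = 4^8 = 65536.
Step 3: Hamming bound ⌊q^n / V_q(n,t)⌋ = ⌊65536/277⌋ = 236.
Step 4: Compare |C| = 203 to 236: satisfied.
The claimed |C| lies below the Hamming bound.


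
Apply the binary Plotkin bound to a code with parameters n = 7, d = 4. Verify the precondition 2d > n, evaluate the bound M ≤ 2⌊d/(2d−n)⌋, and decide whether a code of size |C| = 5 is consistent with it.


Plotkin bound M ≤ 8; given |C| = 5 ≤ bound (satisfied).

Check applicability: 2d = 8, n = 7.
2d − n = 1 > 0, so Plotkin applies.
Compute d/(2d−n) = 4/1 ≈ 4.0000.
⌊d/(2d−n)⌋ = 4.
Plotkin bound: M ≤ 2·4 = 8.
Given |C| = 5, check: satisfied.
This |C| is below the Plotkin bound.


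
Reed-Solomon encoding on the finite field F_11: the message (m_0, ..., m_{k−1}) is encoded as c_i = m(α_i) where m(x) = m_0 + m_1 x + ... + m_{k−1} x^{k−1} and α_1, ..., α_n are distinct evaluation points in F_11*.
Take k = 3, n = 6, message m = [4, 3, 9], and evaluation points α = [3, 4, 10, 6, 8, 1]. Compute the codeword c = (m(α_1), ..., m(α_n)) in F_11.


c = [6, 6, 10, 5, 10, 5]

Message polynomial: m(x) = 4 + 3·x + 9·x^2 (mod 11).
For each evaluation point α_i, compute m(α_i) mod 11:
  α_1 = 3: Horner steps 9 → 8 → 6, so m(3) = 6.
  α_2 = 4: Horner steps 9 → 6 → 6, so m(4) = 6.
  α_3 = 10: Horner steps 9 → 5 → 10, so m(10) = 10.
  α_4 = 6: Horner steps 9 → 2 → 5, so m(6) = 5.
  α_5 = 8: Horner steps 9 → 9 → 10, so m(8) = 10.
  α_6 = 1: Horner steps 9 → 1 → 5, so m(1) = 5.
Codeword c = [6, 6, 10, 5, 10, 5] ∈ F_11^6.


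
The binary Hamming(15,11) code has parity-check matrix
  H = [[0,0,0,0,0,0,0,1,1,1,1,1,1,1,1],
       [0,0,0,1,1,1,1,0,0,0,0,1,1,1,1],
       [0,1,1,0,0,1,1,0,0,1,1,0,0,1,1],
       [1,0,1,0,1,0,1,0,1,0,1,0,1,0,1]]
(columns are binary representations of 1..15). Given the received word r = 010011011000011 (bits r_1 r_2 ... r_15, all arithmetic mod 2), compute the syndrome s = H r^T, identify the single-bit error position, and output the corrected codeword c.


s = (0, 0, 0, 1)^T, error position = 1, corrected codeword c = 110011011000011

Compute s = H r^T mod 2 one row at a time:
  s_1 = 1 + 1 + 0 + 0 + 0 + 0 + 1 + 1 = 4 ≡ 0 (mod 2).
  s_2 = 0 + 1 + 1 + 0 + 0 + 0 + 1 + 1 = 4 ≡ 0 (mod 2).
  s_3 = 1 + 0 + 1 + 0 + 0 + 0 + 1 + 1 = 4 ≡ 0 (mod 2).
  s_4 = 0 + 0 + 1 + 0 + 1 + 0 + 0 + 1 = 3 ≡ 1 (mod 2).
s = (0, 0, 0, 1)^T — this equals column 1 of H (binary 0001), so error is at position 1.
Correct: flip bit 1 of r = 010011011000011 to get c = 110011011000011.


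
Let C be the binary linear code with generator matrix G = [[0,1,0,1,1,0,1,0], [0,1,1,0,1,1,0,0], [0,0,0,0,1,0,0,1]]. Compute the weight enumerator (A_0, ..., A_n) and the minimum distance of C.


Weight distribution: A_0 = 1, A_2 = 1, A_4 = 5, A_6 = 1. Minimum distance d = 2.

Enumerate all 2^3 = 8 messages m ∈ F_2^3.
For each, compute codeword c = mG in F_2^8, then tally its weight.
  m = 000 → c = 00000000, weight = 0.
  m = 100 → c = 01011010, weight = 4.
  m = 010 → c = 01101100, weight = 4.
  m = 110 → c = 00110110, weight = 4.
  m = 001 → c = 00001001, weight = 2.
  m = 101 → c = 01010011, weight = 4.
  m = 011 → c = 01100101, weight = 4.
  m = 111 → c = 00111111, weight = 6.
Tally weights:
  weight 0: 1 codewords.
  weight 2: 1 codewords.
  weight 4: 5 codewords.
  weight 6: 1 codewords.
Minimum distance d = smallest w > 0 with A_w > 0 = 2.
Sanity: Σ A_w = 8 = 2^3 = 8 ✓.


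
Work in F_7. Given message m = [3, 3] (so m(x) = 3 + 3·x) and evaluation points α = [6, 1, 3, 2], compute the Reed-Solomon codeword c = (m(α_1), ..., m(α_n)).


c = [0, 6, 5, 2]

Message polynomial: m(x) = 3 + 3·x (mod 7).
For each evaluation point α_i, compute m(α_i) mod 7:
  α_1 = 6: Horner steps 3 → 0, so m(6) = 0.
  α_2 = 1: Horner steps 3 → 6, so m(1) = 6.
  α_3 = 3: Horner steps 3 → 5, so m(3) = 5.
  α_4 = 2: Horner steps 3 → 2, so m(2) = 2.
Codeword c = [0, 6, 5, 2] ∈ F_7^4.


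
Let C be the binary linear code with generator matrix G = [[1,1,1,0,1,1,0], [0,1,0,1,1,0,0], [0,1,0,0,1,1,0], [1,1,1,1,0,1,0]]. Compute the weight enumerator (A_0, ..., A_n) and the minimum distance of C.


Weight distribution: A_0 = 1, A_1 = 1, A_2 = 4, A_3 = 4, A_4 = 3, A_5 = 3. Minimum distance d = 1.

Enumerate all 2^4 = 16 messages m ∈ F_2^4.
For each, compute codeword c = mG in F_2^7, then tally its weight.
  m = 0000 → c = 0000000, weight = 0.
  m = 1000 → c = 1110110, weight = 5.
  m = 0100 → c = 0101100, weight = 3.
  m = 1100 → c = 1011010, weight = 4.
  m = 0010 → c = 0100110, weight = 3.
  m = 1010 → c = 1010000, weight = 2.
  m = 0110 → c = 0001010, weight = 2.
  m = 1110 → c = 1111100, weight = 5.
  m = 0001 → c = 1111010, weight = 5.
  m = 1001 → c = 0001100, weight = 2.
  m = 0101 → c = 1010110, weight = 4.
  m = 1101 → c = 0100000, weight = 1.
  m = 0011 → c = 1011100, weight = 4.
  m = 1011 → c = 0101010, weight = 3.
  m = 0111 → c = 1110000, weight = 3.
  m = 1111 → c = 0000110, weight = 2.
Tally weights:
  weight 0: 1 codewords.
  weight 1: 1 codewords.
  weight 2: 4 codewords.
  weight 3: 4 codewords.
  weight 4: 3 codewords.
  weight 5: 3 codewords.
Minimum distance d = smallest w > 0 with A_w > 0 = 1.
Sanity: Σ A_w = 16 = 2^4 = 16 ✓.


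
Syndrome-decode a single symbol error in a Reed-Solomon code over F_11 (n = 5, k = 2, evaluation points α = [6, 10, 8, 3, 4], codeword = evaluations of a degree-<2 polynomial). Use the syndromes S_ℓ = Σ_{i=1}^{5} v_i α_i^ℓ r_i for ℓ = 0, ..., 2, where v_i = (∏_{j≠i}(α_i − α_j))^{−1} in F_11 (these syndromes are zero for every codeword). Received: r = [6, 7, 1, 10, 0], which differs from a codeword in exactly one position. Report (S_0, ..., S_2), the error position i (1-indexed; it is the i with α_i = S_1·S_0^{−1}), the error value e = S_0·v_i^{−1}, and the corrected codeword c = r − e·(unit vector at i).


S = (4, 1, 3), error at position 4, error magnitude e = 2, c = [6, 7, 1, 8, 0].

Step 1: column multipliers v_i = (∏_{j≠i}(α_i − α_j))^{−1} mod 11.
  i = 1 (α = 6): (6−10)(6−8)(6−3)(6−4) = (−4)·(−2)·3·2 = 48 ≡ 4, so v_1 = 4^{−1} = 3 (mod 11).
  i = 2 (α = 10): (10−6)(10−8)(10−3)(10−4) = 4·2·7·6 = 336 ≡ 6, so v_2 = 6^{−1} = 2 (mod 11).
  i = 3 (α = 8): (8−6)(8−10)(8−3)(8−4) = 2·(−2)·5·4 = −80 ≡ 8, so v_3 = 8^{−1} = 7 (mod 11).
  i = 4 (α = 3): (3−6)(3−10)(3−8)(3−4) = (−3)·(−7)·(−5)·(−1) = 105 ≡ 6, so v_4 = 6^{−1} = 2 (mod 11).
  i = 5 (α = 4): (4−6)(4−10)(4−8)(4−3) = (−2)·(−6)·(−4)·1 = −48 ≡ 7, so v_5 = 7^{−1} = 8 (mod 11).
  v = [3, 2, 7, 2, 8].
Step 2: syndromes of r = [6, 7, 1, 10, 0] (all sums mod 11).
  S_0 = Σ v_i r_i = 3·6 + 2·7 + 7·1 + 2·10 + 8·0 = 59 ≡ 4.
  S_1 = Σ v_i α_i r_i = 3·6·6 + 2·10·7 + 7·8·1 + 2·3·10 + 8·4·0 = 364 ≡ 1.
  α_i^2 mod 11 = [3, 1, 9, 9, 5].
  S_2 = Σ v_i α_i^2 r_i = 3·3·6 + 2·1·7 + 7·9·1 + 2·9·10 + 8·5·0 = 311 ≡ 3.
  S = (4, 1, 3) ≠ 0, so r is not a codeword (an error is present).
Step 3: locate the error. For a single error e at position i, S_ℓ = v_i·e·α_i^ℓ, so α_err = S_1/S_0.
  S_0^{−1} = 4^{−1} = 3 (mod 11), so α_err = 1·3 = 3 ≡ 3 = α_4. Error position i = 4.
  Consistency check: S_2/S_1 = 3·1 = 3 ≡ 3 = α_err ✓ (single-error assumption holds).
Step 4: error magnitude e = S_0/v_4 = S_0·∏_{j≠4}(α_4 − α_j) = 4·6 = 24 ≡ 2 (mod 11).
Step 5: correct position 4: c_4 = r_4 − e = 10 − 2 ≡ 8 (mod 11). Hence c = [6, 7, 1, 8, 0].
  Check: interpolating c through the α_i gives m(x) = 10 + 3·x (degree < 2) with m(α_i) = c_i for every i, so c is indeed a codeword.


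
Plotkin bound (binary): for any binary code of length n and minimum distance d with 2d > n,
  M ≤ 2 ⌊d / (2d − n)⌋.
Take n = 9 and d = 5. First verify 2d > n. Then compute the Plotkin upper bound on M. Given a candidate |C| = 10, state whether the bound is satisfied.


Plotkin bound M ≤ 10; given |C| = 10 ≤ bound (satisfied).

Check applicability: 2d = 10, n = 9.
2d − n = 1 > 0, so Plotkin applies.
Compute d/(2d−n) = 5/1 ≈ 5.0000.
⌊d/(2d−n)⌋ = 5.
Plotkin bound: M ≤ 2·5 = 10.
Given |C| = 10, check: satisfied.
This |C| is at the Plotkin bound.


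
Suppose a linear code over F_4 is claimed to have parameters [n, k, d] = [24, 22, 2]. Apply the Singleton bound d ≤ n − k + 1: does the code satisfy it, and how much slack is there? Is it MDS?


Singleton RHS = n − k + 1 = 3, slack = 1, bound satisfied, not MDS.

Singleton bound: d ≤ n − k + 1.
Here n = 24, k = 22, so n − k + 1 = 3.
Given d = 2, check d ≤ 3: YES.
Slack = (n − k + 1) − d = 1.
The code is NOT MDS (slack = 1 > 0).
Description: the claimed parameters are [24, 22, 2]_4; such a code would be non-MDS.


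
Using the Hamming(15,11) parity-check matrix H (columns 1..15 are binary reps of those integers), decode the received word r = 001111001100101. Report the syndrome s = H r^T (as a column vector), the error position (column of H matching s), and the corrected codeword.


s = (0, 1, 0, 1)^T, error position = 5, corrected codeword c = 001101001100101

Compute s = H r^T mod 2 one row at a time:
  s_1 = 0 + 1 + 1 + 0 + 0 + 1 + 0 + 1 = 4 ≡ 0 (mod 2).
  s_2 = 1 + 1 + 1 + 0 + 0 + 1 + 0 + 1 = 5 ≡ 1 (mod 2).
  s_3 = 0 + 1 + 1 + 0 + 1 + 0 + 0 + 1 = 4 ≡ 0 (mod 2).
  s_4 = 0 + 1 + 1 + 0 + 1 + 0 + 1 + 1 = 5 ≡ 1 (mod 2).
s = (0, 1, 0, 1)^T — this equals column 5 of H (binary 0101), so error is at position 5.
Correct: flip bit 5 of r = 001111001100101 to get c = 001101001100101.


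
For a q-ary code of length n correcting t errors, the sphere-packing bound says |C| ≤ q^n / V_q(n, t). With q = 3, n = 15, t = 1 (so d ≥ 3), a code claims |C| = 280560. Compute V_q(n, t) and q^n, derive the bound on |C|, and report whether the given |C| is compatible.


V_q(n, t) = 31, q^n = 14348907, Hamming bound = 462867, |C| = 280560 ≤ bound (satisfied).

Step 1: Compute V_q(n, t) = Σ_{j=0}^1 C(n, j) (q−1)^j.
  j = 0: C(15,0)·(2)^0 = 1·1 = 1.
  j = 1: C(15,1)·(2)^1 = 15·2 = 30.
  V_q(n, t) = 1 + 30 = 31.
Step 2: q^n = 3^15 = 14348907.
Step 3: Hamming bound ⌊q^n / V_q(n,t)⌋ = ⌊14348907/31⌋ = 462867.
Step 4: Compare |C| = 280560 to 462867: satisfied.
The claimed |C| lies below the Hamming bound.


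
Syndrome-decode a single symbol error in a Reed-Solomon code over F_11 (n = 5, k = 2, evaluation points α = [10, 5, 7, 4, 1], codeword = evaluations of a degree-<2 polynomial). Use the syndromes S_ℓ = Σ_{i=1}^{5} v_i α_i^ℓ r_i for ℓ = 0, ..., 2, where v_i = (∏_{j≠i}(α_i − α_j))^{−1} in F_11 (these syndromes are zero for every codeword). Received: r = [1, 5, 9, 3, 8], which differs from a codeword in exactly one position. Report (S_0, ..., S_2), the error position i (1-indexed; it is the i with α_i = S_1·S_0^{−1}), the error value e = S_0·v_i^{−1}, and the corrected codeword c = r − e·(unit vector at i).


S = (9, 2, 9), error at position 1, error magnitude e = 8, c = [4, 5, 9, 3, 8].

Step 1: column multipliers v_i = (∏_{j≠i}(α_i − α_j))^{−1} mod 11.
  i = 1 (α = 10): (10−5)(10−7)(10−4)(10−1) = 5·3·6·9 = 810 ≡ 7, so v_1 = 7^{−1} = 8 (mod 11).
  i = 2 (α = 5): (5−10)(5−7)(5−4)(5−1) = (−5)·(−2)·1·4 = 40 ≡ 7, so v_2 = 7^{−1} = 8 (mod 11).
  i = 3 (α = 7): (7−10)(7−5)(7−4)(7−1) = (−3)·2·3·6 = −108 ≡ 2, so v_3 = 2^{−1} = 6 (mod 11).
  i = 4 (α = 4): (4−10)(4−5)(4−7)(4−1) = (−6)·(−1)·(−3)·3 = −54 ≡ 1, so v_4 = 1^{−1} = 1 (mod 11).
  i = 5 (α = 1): (1−10)(1−5)(1−7)(1−4) = (−9)·(−4)·(−6)·(−3) = 648 ≡ 10, so v_5 = 10^{−1} = 10 (mod 11).
  v = [8, 8, 6, 1, 10].
Step 2: syndromes of r = [1, 5, 9, 3, 8] (all sums mod 11).
  S_0 = Σ v_i r_i = 8·1 + 8·5 + 6·9 + 1·3 + 10·8 = 185 ≡ 9.
  S_1 = Σ v_i α_i r_i = 8·10·1 + 8·5·5 + 6·7·9 + 1·4·3 + 10·1·8 = 750 ≡ 2.
  α_i^2 mod 11 = [1, 3, 5, 5, 1].
  S_2 = Σ v_i α_i^2 r_i = 8·1·1 + 8·3·5 + 6·5·9 + 1·5·3 + 10·1·8 = 493 ≡ 9.
  S = (9, 2, 9) ≠ 0, so r is not a codeword (an error is present).
Step 3: locate the error. For a single error e at position i, S_ℓ = v_i·e·α_i^ℓ, so α_err = S_1/S_0.
  S_0^{−1} = 9^{−1} = 5 (mod 11), so α_err = 2·5 = 10 ≡ 10 = α_1. Error position i = 1.
  Consistency check: S_2/S_1 = 9·6 = 54 ≡ 10 = α_err ✓ (single-error assumption holds).
Step 4: error magnitude e = S_0/v_1 = S_0·∏_{j≠1}(α_1 − α_j) = 9·7 = 63 ≡ 8 (mod 11).
Step 5: correct position 1: c_1 = r_1 − e = 1 − 8 ≡ 4 (mod 11). Hence c = [4, 5, 9, 3, 8].
  Check: interpolating c through the α_i gives m(x) = 6 + 2·x (degree < 2) with m(α_i) = c_i for every i, so c is indeed a codeword.


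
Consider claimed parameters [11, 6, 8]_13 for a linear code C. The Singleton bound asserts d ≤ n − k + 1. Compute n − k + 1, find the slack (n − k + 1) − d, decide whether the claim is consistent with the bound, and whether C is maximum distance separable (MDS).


Singleton RHS = n − k + 1 = 6, slack = -2, bound violated (no such code; not MDS).

Singleton bound: d ≤ n − k + 1.
Here n = 11, k = 6, so n − k + 1 = 6.
Given d = 8, check d ≤ 6: NO.
Slack = (n − k + 1) − d = -2.
The slack is negative: d = 8 exceeds n − k + 1 = 6 by 2, so the Singleton bound is violated and no linear [11, 6, 8]_13 code can exist. In particular it is not MDS (MDS requires d = n − k + 1 exactly).
Description: the claimed parameters are [11, 6, 8]_13; such a code would be impossible (violates the Singleton bound).


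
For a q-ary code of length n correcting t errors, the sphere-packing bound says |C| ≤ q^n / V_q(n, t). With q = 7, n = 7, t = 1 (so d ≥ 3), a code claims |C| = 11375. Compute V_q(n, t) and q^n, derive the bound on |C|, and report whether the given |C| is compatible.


V_q(n, t) = 43, q^n = 823543, Hamming bound = 19152, |C| = 11375 ≤ bound (satisfied).

Step 1: Compute V_q(n, t) = Σ_{j=0}^1 C(n, j) (q−1)^j.
  j = 0: C(7,0)·(6)^0 = 1·1 = 1.
  j = 1: C(7,1)·(6)^1 = 7·6 = 42.
  V_q(n, t) = 1 + 42 = 43.
Step 2: q^n = 7^7 = 823543.
Step 3: Hamming bound ⌊q^n / V_q(n,t)⌋ = ⌊823543/43⌋ = 19152.
Step 4: Compare |C| = 11375 to 19152: satisfied.
The claimed |C| lies below the Hamming bound.


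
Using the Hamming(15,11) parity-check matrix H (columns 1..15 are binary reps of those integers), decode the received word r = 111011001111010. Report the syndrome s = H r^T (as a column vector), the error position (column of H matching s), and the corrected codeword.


s = (1, 0, 0, 1)^T, error position = 9, corrected codeword c = 111011000111010

Compute s = H r^T mod 2 one row at a time:
  s_1 = 0 + 1 + 1 + 1 + 1 + 0 + 1 + 0 = 5 ≡ 1 (mod 2).
  s_2 = 0 + 1 + 1 + 0 + 1 + 0 + 1 + 0 = 4 ≡ 0 (mod 2).
  s_3 = 1 + 1 + 1 + 0 + 1 + 1 + 1 + 0 = 6 ≡ 0 (mod 2).
  s_4 = 1 + 1 + 1 + 0 + 1 + 1 + 0 + 0 = 5 ≡ 1 (mod 2).
s = (1, 0, 0, 1)^T — this equals column 9 of H (binary 1001), so error is at position 9.
Correct: flip bit 9 of r = 111011001111010 to get c = 111011000111010.


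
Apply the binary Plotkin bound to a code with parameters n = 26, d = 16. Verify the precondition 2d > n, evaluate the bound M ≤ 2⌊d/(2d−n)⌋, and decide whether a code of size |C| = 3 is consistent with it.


Plotkin bound M ≤ 4; given |C| = 3 ≤ bound (satisfied).

Check applicability: 2d = 32, n = 26.
2d − n = 6 > 0, so Plotkin applies.
Compute d/(2d−n) = 16/6 ≈ 2.6667.
⌊d/(2d−n)⌋ = 2.
Plotkin bound: M ≤ 2·2 = 4.
Given |C| = 3, check: satisfied.
This |C| is below the Plotkin bound.


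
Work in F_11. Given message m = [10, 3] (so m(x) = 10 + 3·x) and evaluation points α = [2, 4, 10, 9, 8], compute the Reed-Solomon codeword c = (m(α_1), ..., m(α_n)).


c = [5, 0, 7, 4, 1]

Message polynomial: m(x) = 10 + 3·x (mod 11).
For each evaluation point α_i, compute m(α_i) mod 11:
  α_1 = 2: Horner steps 3 → 5, so m(2) = 5.
  α_2 = 4: Horner steps 3 → 0, so m(4) = 0.
  α_3 = 10: Horner steps 3 → 7, so m(10) = 7.
  α_4 = 9: Horner steps 3 → 4, so m(9) = 4.
  α_5 = 8: Horner steps 3 → 1, so m(8) = 1.
Codeword c = [5, 0, 7, 4, 1] ∈ F_11^5.


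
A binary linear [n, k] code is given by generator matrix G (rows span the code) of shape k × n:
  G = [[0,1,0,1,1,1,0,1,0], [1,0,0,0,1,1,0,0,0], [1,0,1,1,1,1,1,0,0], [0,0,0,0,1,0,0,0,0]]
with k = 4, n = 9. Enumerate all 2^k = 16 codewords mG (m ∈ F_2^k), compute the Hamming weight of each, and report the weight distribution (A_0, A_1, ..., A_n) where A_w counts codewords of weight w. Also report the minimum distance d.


Weight distribution: A_0 = 1, A_1 = 1, A_2 = 1, A_3 = 2, A_4 = 3, A_5 = 5, A_6 = 3. Minimum distance d = 1.

Enumerate all 2^4 = 16 messages m ∈ F_2^4.
For each, compute codeword c = mG in F_2^9, then tally its weight.
  m = 0000 → c = 000000000, weight = 0.
  m = 1000 → c = 010111010, weight = 5.
  m = 0100 → c = 100011000, weight = 3.
  m = 1100 → c = 110100010, weight = 4.
  m = 0010 → c = 101111100, weight = 6.
  m = 1010 → c = 111000110, weight = 5.
  m = 0110 → c = 001100100, weight = 3.
  m = 1110 → c = 011011110, weight = 6.
  m = 0001 → c = 000010000, weight = 1.
  m = 1001 → c = 010101010, weight = 4.
  m = 0101 → c = 100001000, weight = 2.
  m = 1101 → c = 110110010, weight = 5.
  m = 0011 → c = 101101100, weight = 5.
  m = 1011 → c = 111010110, weight = 6.
  m = 0111 → c = 001110100, weight = 4.
  m = 1111 → c = 011001110, weight = 5.
Tally weights:
  weight 0: 1 codewords.
  weight 1: 1 codewords.
  weight 2: 1 codewords.
  weight 3: 2 codewords.
  weight 4: 3 codewords.
  weight 5: 5 codewords.
  weight 6: 3 codewords.
Minimum distance d = smallest w > 0 with A_w > 0 = 1.
Sanity: Σ A_w = 16 = 2^4 = 16 ✓.
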